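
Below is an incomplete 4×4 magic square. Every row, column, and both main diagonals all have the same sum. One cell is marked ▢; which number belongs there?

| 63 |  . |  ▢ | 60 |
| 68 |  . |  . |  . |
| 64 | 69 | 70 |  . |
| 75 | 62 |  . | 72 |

Column 1 is complete and sums to 270; that is the magic constant.
Using row 3: 64 + 69 + 70 + ? → (3,4) = 270 − 203 = 67.
From row 4, 270 − (75 + 62 + 72) gives (4,3) = 61.
From column 4, 270 − (60 + 67 + 72) gives (2,4) = 71.
The remaining cell in main diagonal is (2,2) = 270 − 205 = 65.
Anti-diagonal must total 270; the given cells sum to 204, so (2,3) = 66.
Using column 2: 65 + 69 + 62 + ? → (1,2) = 270 − 196 = 74.
From column 3, 270 − (66 + 70 + 61) gives (1,3) = 73.

73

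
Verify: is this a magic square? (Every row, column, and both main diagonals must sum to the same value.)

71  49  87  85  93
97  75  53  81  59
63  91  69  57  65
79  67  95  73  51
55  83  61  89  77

No — column 1 sums to 365 but row 1 sums to 385.

Row 1: 71 + 49 + 87 + 85 + 93 = 385.
Row 2: 97 + 75 + 53 + 81 + 59 = 365.
Row 3: 63 + 91 + 69 + 57 + 65 = 345.
Row 4: 79 + 67 + 95 + 73 + 51 = 365.
Row 5: 55 + 83 + 61 + 89 + 77 = 365.
Column 1: 71 + 97 + 63 + 79 + 55 = 365.
Column 2: 49 + 75 + 91 + 67 + 83 = 365.
Column 3: 87 + 53 + 69 + 95 + 61 = 365.
Column 4: 85 + 81 + 57 + 73 + 89 = 385.
Column 5: 93 + 59 + 65 + 51 + 77 = 345.
Main diagonal: 71 + 75 + 69 + 73 + 77 = 365.
Anti-diagonal: 93 + 81 + 69 + 67 + 55 = 365.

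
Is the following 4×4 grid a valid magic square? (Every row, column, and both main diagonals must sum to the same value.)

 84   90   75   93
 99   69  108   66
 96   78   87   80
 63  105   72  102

Row 1: 84 + 90 + 75 + 93 = 342.
Row 2: 99 + 69 + 108 + 66 = 342.
Row 3: 96 + 78 + 87 + 80 = 341.
Row 4: 63 + 105 + 72 + 102 = 342.
Column 1: 84 + 99 + 96 + 63 = 342.
Column 2: 90 + 69 + 78 + 105 = 342.
Column 3: 75 + 108 + 87 + 72 = 342.
Column 4: 93 + 66 + 80 + 102 = 341.
Main diagonal: 84 + 69 + 87 + 102 = 342.
Anti-diagonal: 93 + 108 + 78 + 63 = 342.

No — row 4 sums to 342 but row 3 sums to 341.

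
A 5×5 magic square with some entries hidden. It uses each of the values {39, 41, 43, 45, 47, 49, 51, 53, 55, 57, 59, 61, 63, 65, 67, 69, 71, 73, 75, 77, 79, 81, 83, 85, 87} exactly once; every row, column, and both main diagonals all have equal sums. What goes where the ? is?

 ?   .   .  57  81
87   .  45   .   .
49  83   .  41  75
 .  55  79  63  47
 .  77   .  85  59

The 25 entries sum to 1575, so each line sums to 1575/5 = 315.
Using row 3: 49 + 83 + 41 + 75 + ? → (3,3) = 315 − 248 = 67.
Row 4 must total 315; the given cells sum to 244, so (4,1) = 71.
The remaining cell in column 4 is (2,4) = 315 − 246 = 69.
Column 5 needs 315; the known cells sum to 262, so (2,5) = 53.
Using anti-diagonal: 81 + 69 + 67 + 55 + ? → (5,1) = 315 − 272 = 43.
Row 2: 87 + 45 + 69 + 53 + ? = 315, so (2,2) = 61.
From row 5, 315 − (43 + 77 + 85 + 59) gives (5,3) = 51.
From column 1, 315 − (87 + 49 + 71 + 43) gives (1,1) = 65.

65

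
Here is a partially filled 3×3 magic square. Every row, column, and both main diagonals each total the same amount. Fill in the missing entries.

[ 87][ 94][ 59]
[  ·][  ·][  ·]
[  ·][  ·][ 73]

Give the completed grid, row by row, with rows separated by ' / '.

87 94 59 / 52 80 108 / 101 66 73

Row 1 is already complete: 87 + 94 + 59 = 240, so that is the magic constant.
From column 3, 240 − (59 + 73) gives (2,3) = 108.
Using main diagonal: 87 + 73 + ? → (2,2) = 240 − 160 = 80.
Anti-diagonal needs 240; the known cells sum to 139, so (3,1) = 101.
Row 2 must total 240; the given cells sum to 188, so (2,1) = 52.
From row 3, 240 − (101 + 73) gives (3,2) = 66.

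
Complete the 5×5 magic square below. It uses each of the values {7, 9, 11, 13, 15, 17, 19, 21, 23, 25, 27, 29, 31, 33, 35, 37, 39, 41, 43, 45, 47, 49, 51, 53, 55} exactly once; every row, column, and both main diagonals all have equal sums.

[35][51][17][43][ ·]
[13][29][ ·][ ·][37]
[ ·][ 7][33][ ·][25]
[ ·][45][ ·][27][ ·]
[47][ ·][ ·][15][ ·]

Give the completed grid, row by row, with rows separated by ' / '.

35 51 17 43 9 / 13 29 55 21 37 / 41 7 33 49 25 / 19 45 11 27 53 / 47 23 39 15 31

The 25 entries sum to 775, so each line sums to 775/5 = 155.
Row 1 must total 155; the given cells sum to 146, so (1,5) = 9.
Column 2: 51 + 29 + 7 + 45 + ? = 155, so (5,2) = 23.
Using main diagonal: 35 + 29 + 33 + 27 + ? → (5,5) = 155 − 124 = 31.
Anti-diagonal must total 155; the given cells sum to 134, so (2,4) = 21.
The remaining cell in row 2 is (2,3) = 155 − 100 = 55.
Row 5 must total 155; the given cells sum to 116, so (5,3) = 39.
Column 3 needs 155; the known cells sum to 144, so (4,3) = 11.
From column 4, 155 − (43 + 21 + 27 + 15) gives (3,4) = 49.
Using column 5: 9 + 37 + 25 + 31 + ? → (4,5) = 155 − 102 = 53.
Row 3 must total 155; the given cells sum to 114, so (3,1) = 41.
Row 4: 45 + 11 + 27 + 53 + ? = 155, so (4,1) = 19.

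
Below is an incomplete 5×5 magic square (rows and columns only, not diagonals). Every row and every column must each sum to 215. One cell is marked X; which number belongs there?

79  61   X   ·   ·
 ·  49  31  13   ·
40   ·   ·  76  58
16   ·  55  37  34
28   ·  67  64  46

43

The remaining cell in row 4 is (4,2) = 215 − 142 = 73.
From row 5, 215 − (28 + 67 + 64 + 46) gives (5,2) = 10.
Column 1 must total 215; the given cells sum to 163, so (2,1) = 52.
Column 2 must total 215; the given cells sum to 193, so (3,2) = 22.
The remaining cell in column 4 is (1,4) = 215 − 190 = 25.
From row 2, 215 − (52 + 49 + 31 + 13) gives (2,5) = 70.
Row 3 must total 215; the given cells sum to 196, so (3,3) = 19.
Using column 3: 31 + 19 + 55 + 67 + ? → (1,3) = 215 − 172 = 43.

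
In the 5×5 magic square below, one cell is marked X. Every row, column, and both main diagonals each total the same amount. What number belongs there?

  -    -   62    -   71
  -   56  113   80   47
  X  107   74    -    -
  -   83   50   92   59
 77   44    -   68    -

Anti-diagonal is complete and sums to 385; that is the magic constant.
Row 2 needs 385; the known cells sum to 296, so (2,1) = 89.
The remaining cell in row 4 is (4,1) = 385 − 284 = 101.
Column 2 must total 385; the given cells sum to 290, so (1,2) = 95.
The remaining cell in column 3 is (5,3) = 385 − 299 = 86.
The remaining cell in row 5 is (5,5) = 385 − 275 = 110.
Using column 5: 71 + 47 + 59 + 110 + ? → (3,5) = 385 − 287 = 98.
Main diagonal must total 385; the given cells sum to 332, so (1,1) = 53.
Row 1 needs 385; the known cells sum to 281, so (1,4) = 104.
Column 1 needs 385; the known cells sum to 320, so (3,1) = 65.

65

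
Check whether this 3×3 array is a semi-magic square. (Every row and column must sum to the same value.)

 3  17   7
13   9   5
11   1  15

Row 1: 3 + 17 + 7 = 27.
Row 2: 13 + 9 + 5 = 27.
Row 3: 11 + 1 + 15 = 27.
Column 1: 3 + 13 + 11 = 27.
Column 2: 17 + 9 + 1 = 27.
Column 3: 7 + 5 + 15 = 27.
All lines sum to 27.

Yes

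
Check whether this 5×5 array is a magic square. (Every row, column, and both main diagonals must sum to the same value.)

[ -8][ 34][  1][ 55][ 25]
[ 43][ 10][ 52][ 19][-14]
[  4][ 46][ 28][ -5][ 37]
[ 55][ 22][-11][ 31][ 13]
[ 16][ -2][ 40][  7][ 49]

No — column 4 sums to 107 but column 2 sums to 110.

Row 1: -8 + 34 + 1 + 55 + 25 = 107.
Row 2: 43 + 10 + 52 + 19 + (-14) = 110.
Row 3: 4 + 46 + 28 + (-5) + 37 = 110.
Row 4: 55 + 22 + (-11) + 31 + 13 = 110.
Row 5: 16 + (-2) + 40 + 7 + 49 = 110.
Column 1: -8 + 43 + 4 + 55 + 16 = 110.
Column 2: 34 + 10 + 46 + 22 + (-2) = 110.
Column 3: 1 + 52 + 28 + (-11) + 40 = 110.
Column 4: 55 + 19 + (-5) + 31 + 7 = 107.
Column 5: 25 + (-14) + 37 + 13 + 49 = 110.
Main diagonal: -8 + 10 + 28 + 31 + 49 = 110.
Anti-diagonal: 25 + 19 + 28 + 22 + 16 = 110.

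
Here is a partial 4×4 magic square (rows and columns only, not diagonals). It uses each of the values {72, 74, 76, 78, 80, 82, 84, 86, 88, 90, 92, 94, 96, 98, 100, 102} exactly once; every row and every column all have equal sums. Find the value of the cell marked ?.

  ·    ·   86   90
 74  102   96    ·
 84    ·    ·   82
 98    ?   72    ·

The 16 entries sum to 1392, so each line sums to 1392/4 = 348.
Row 2 needs 348; the known cells sum to 272, so (2,4) = 76.
Column 1 must total 348; the given cells sum to 256, so (1,1) = 92.
Column 3 needs 348; the known cells sum to 254, so (3,3) = 94.
From column 4, 348 − (90 + 76 + 82) gives (4,4) = 100.
From row 1, 348 − (92 + 86 + 90) gives (1,2) = 80.
From row 3, 348 − (84 + 94 + 82) gives (3,2) = 88.
Using row 4: 98 + 72 + 100 + ? → (4,2) = 348 − 270 = 78.

78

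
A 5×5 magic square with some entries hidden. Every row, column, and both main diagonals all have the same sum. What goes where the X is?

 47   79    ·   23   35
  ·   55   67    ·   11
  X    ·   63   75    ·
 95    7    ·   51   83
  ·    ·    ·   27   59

Main diagonal is complete and sums to 275; that is the magic constant.
Row 1 needs 275; the known cells sum to 184, so (1,3) = 91.
Row 4 must total 275; the given cells sum to 236, so (4,3) = 39.
Column 3 needs 275; the known cells sum to 260, so (5,3) = 15.
Column 4: 23 + 75 + 51 + 27 + ? = 275, so (2,4) = 99.
Column 5 needs 275; the known cells sum to 188, so (3,5) = 87.
Anti-diagonal: 35 + 99 + 63 + 7 + ? = 275, so (5,1) = 71.
The remaining cell in row 2 is (2,1) = 275 − 232 = 43.
Row 5 needs 275; the known cells sum to 172, so (5,2) = 103.
From column 1, 275 − (47 + 43 + 95 + 71) gives (3,1) = 19.

19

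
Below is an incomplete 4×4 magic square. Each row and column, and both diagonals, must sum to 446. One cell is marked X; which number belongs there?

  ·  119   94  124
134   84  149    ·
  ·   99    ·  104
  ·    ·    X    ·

89

Row 1 must total 446; the given cells sum to 337, so (1,1) = 109.
From row 2, 446 − (134 + 84 + 149) gives (2,4) = 79.
Column 2 must total 446; the given cells sum to 302, so (4,2) = 144.
Column 4: 124 + 79 + 104 + ? = 446, so (4,4) = 139.
Main diagonal needs 446; the known cells sum to 332, so (3,3) = 114.
The remaining cell in anti-diagonal is (4,1) = 446 − 372 = 74.
Using row 3: 99 + 114 + 104 + ? → (3,1) = 446 − 317 = 129.
The remaining cell in row 4 is (4,3) = 446 − 357 = 89.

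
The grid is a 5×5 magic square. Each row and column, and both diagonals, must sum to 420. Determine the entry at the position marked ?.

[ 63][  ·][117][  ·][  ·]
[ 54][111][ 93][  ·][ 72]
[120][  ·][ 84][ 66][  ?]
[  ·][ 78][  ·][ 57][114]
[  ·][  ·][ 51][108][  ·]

48

Row 2 must total 420; the given cells sum to 330, so (2,4) = 90.
Column 3 needs 420; the known cells sum to 345, so (4,3) = 75.
Column 4 must total 420; the given cells sum to 321, so (1,4) = 99.
Using main diagonal: 63 + 111 + 84 + 57 + ? → (5,5) = 420 − 315 = 105.
Using row 4: 78 + 75 + 57 + 114 + ? → (4,1) = 420 − 324 = 96.
Column 1: 63 + 54 + 120 + 96 + ? = 420, so (5,1) = 87.
Anti-diagonal: 90 + 84 + 78 + 87 + ? = 420, so (1,5) = 81.
Row 1 must total 420; the given cells sum to 360, so (1,2) = 60.
The remaining cell in row 5 is (5,2) = 420 − 351 = 69.
Using column 2: 60 + 111 + 78 + 69 + ? → (3,2) = 420 − 318 = 102.
Column 5 must total 420; the given cells sum to 372, so (3,5) = 48.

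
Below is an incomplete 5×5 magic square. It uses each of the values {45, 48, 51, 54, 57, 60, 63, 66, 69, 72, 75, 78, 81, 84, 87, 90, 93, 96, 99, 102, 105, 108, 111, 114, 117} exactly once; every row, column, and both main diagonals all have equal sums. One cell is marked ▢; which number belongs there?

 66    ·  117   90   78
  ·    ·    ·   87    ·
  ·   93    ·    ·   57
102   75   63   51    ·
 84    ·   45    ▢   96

108

The 25 entries sum to 2025, so each line sums to 2025/5 = 405.
Row 1 needs 405; the known cells sum to 351, so (1,2) = 54.
From row 4, 405 − (102 + 75 + 63 + 51) gives (4,5) = 114.
The remaining cell in column 5 is (2,5) = 405 − 345 = 60.
Using anti-diagonal: 78 + 87 + 75 + 84 + ? → (3,3) = 405 − 324 = 81.
Using column 3: 117 + 81 + 63 + 45 + ? → (2,3) = 405 − 306 = 99.
Main diagonal must total 405; the given cells sum to 294, so (2,2) = 111.
Row 2: 111 + 99 + 87 + 60 + ? = 405, so (2,1) = 48.
From column 1, 405 − (66 + 48 + 102 + 84) gives (3,1) = 105.
From column 2, 405 − (54 + 111 + 93 + 75) gives (5,2) = 72.
Row 3 must total 405; the given cells sum to 336, so (3,4) = 69.
From row 5, 405 − (84 + 72 + 45 + 96) gives (5,4) = 108.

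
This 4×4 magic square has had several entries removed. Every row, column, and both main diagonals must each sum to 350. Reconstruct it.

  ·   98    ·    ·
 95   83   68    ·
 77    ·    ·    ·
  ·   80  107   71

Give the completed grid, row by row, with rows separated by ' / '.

From row 2, 350 − (95 + 83 + 68) gives (2,4) = 104.
Using row 4: 80 + 107 + 71 + ? → (4,1) = 350 − 258 = 92.
Column 1: 95 + 77 + 92 + ? = 350, so (1,1) = 86.
Using column 2: 98 + 83 + 80 + ? → (3,2) = 350 − 261 = 89.
The remaining cell in main diagonal is (3,3) = 350 − 240 = 110.
Anti-diagonal needs 350; the known cells sum to 249, so (1,4) = 101.
From row 1, 350 − (86 + 98 + 101) gives (1,3) = 65.
Row 3: 77 + 89 + 110 + ? = 350, so (3,4) = 74.

86 98 65 101 / 95 83 68 104 / 77 89 110 74 / 92 80 107 71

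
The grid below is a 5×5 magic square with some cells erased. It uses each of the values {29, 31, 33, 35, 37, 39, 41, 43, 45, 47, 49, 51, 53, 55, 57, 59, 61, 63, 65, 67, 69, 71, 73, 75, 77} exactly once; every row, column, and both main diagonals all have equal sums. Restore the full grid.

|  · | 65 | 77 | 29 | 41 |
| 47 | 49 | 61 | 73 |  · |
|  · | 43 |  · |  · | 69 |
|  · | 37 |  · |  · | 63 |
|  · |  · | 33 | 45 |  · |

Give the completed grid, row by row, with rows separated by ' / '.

53 65 77 29 41 / 47 49 61 73 35 / 31 43 55 67 69 / 75 37 39 51 63 / 59 71 33 45 57

The 25 entries sum to 1325, so each line sums to 1325/5 = 265.
Row 1 must total 265; the given cells sum to 212, so (1,1) = 53.
Row 2 must total 265; the given cells sum to 230, so (2,5) = 35.
Column 2: 65 + 49 + 43 + 37 + ? = 265, so (5,2) = 71.
Using column 5: 41 + 35 + 69 + 63 + ? → (5,5) = 265 − 208 = 57.
From row 5, 265 − (71 + 33 + 45 + 57) gives (5,1) = 59.
The remaining cell in anti-diagonal is (3,3) = 265 − 210 = 55.
Column 3 must total 265; the given cells sum to 226, so (4,3) = 39.
From main diagonal, 265 − (53 + 49 + 55 + 57) gives (4,4) = 51.
The remaining cell in row 4 is (4,1) = 265 − 190 = 75.
Using column 1: 53 + 47 + 75 + 59 + ? → (3,1) = 265 − 234 = 31.
Column 4 must total 265; the given cells sum to 198, so (3,4) = 67.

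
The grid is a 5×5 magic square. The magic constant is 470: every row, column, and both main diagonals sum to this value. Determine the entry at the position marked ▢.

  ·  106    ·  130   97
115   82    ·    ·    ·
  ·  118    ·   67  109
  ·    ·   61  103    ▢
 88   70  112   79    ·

From row 5, 470 − (88 + 70 + 112 + 79) gives (5,5) = 121.
Column 2 needs 470; the known cells sum to 376, so (4,2) = 94.
From column 4, 470 − (130 + 67 + 103 + 79) gives (2,4) = 91.
Anti-diagonal: 97 + 91 + 94 + 88 + ? = 470, so (3,3) = 100.
Using row 3: 118 + 100 + 67 + 109 + ? → (3,1) = 470 − 394 = 76.
From main diagonal, 470 − (82 + 100 + 103 + 121) gives (1,1) = 64.
Row 1 must total 470; the given cells sum to 397, so (1,3) = 73.
From column 1, 470 − (64 + 115 + 76 + 88) gives (4,1) = 127.
From column 3, 470 − (73 + 100 + 61 + 112) gives (2,3) = 124.
Row 2: 115 + 82 + 124 + 91 + ? = 470, so (2,5) = 58.
From row 4, 470 − (127 + 94 + 61 + 103) gives (4,5) = 85.

85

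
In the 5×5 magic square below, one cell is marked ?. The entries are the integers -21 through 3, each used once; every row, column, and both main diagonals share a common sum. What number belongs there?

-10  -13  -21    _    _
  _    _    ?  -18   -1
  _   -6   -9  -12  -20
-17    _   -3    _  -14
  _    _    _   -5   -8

The entries are -21 through 3, which sum to -225, so each line sums to -225/5 = -45.
From row 3, -45 − (-6 + (-9) + (-12) + (-20)) gives (3,1) = 2.
From column 5, -45 − (-1 + (-20) + (-14) + (-8)) gives (1,5) = -2.
Using row 1: -10 + (-13) + (-21) + (-2) + ? → (1,4) = -45 − (-46) = 1.
Column 4 needs -45; the known cells sum to -34, so (4,4) = -11.
Using main diagonal: -10 + (-9) + (-11) + (-8) + ? → (2,2) = -45 − (-38) = -7.
From row 4, -45 − (-17 + (-3) + (-11) + (-14)) gives (4,2) = 0.
Column 2 must total -45; the given cells sum to -26, so (5,2) = -19.
From anti-diagonal, -45 − (-2 + (-18) + (-9) + 0) gives (5,1) = -16.
Using row 5: -16 + (-19) + (-5) + (-8) + ? → (5,3) = -45 − (-48) = 3.
Column 1 must total -45; the given cells sum to -41, so (2,1) = -4.
Column 3: -21 + (-9) + (-3) + 3 + ? = -45, so (2,3) = -15.

-15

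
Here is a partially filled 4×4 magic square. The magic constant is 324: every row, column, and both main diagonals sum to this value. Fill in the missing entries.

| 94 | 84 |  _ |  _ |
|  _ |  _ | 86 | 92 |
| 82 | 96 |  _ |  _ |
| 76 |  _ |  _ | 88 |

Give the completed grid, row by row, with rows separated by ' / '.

94 84 80 66 / 72 74 86 92 / 82 96 68 78 / 76 70 90 88

The remaining cell in column 1 is (2,1) = 324 − 252 = 72.
Using anti-diagonal: 86 + 96 + 76 + ? → (1,4) = 324 − 258 = 66.
From row 1, 324 − (94 + 84 + 66) gives (1,3) = 80.
From row 2, 324 − (72 + 86 + 92) gives (2,2) = 74.
The remaining cell in column 2 is (4,2) = 324 − 254 = 70.
The remaining cell in column 4 is (3,4) = 324 − 246 = 78.
Using main diagonal: 94 + 74 + 88 + ? → (3,3) = 324 − 256 = 68.
Row 4 needs 324; the known cells sum to 234, so (4,3) = 90.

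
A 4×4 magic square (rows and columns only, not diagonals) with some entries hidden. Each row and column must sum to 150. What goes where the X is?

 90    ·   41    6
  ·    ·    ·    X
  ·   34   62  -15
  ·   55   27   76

83

Using row 1: 90 + 41 + 6 + ? → (1,2) = 150 − 137 = 13.
Using row 3: 34 + 62 + (-15) + ? → (3,1) = 150 − 81 = 69.
Row 4 must total 150; the given cells sum to 158, so (4,1) = -8.
From column 1, 150 − (90 + 69 + (-8)) gives (2,1) = -1.
Using column 2: 13 + 34 + 55 + ? → (2,2) = 150 − 102 = 48.
Column 3 needs 150; the known cells sum to 130, so (2,3) = 20.
The remaining cell in column 4 is (2,4) = 150 − 67 = 83.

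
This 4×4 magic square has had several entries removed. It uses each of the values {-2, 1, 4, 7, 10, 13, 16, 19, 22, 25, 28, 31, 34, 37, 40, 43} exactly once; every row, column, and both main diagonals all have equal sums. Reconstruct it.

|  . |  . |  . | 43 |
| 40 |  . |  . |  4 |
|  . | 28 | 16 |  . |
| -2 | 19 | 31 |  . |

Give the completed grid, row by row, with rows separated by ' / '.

7 10 22 43 / 40 25 13 4 / 37 28 16 1 / -2 19 31 34

The 16 entries sum to 328, so each line sums to 328/4 = 82.
Using row 4: -2 + 19 + 31 + ? → (4,4) = 82 − 48 = 34.
Column 4 needs 82; the known cells sum to 81, so (3,4) = 1.
Anti-diagonal: 43 + 28 + (-2) + ? = 82, so (2,3) = 13.
Row 2 must total 82; the given cells sum to 57, so (2,2) = 25.
Row 3 needs 82; the known cells sum to 45, so (3,1) = 37.
Using column 1: 40 + 37 + (-2) + ? → (1,1) = 82 − 75 = 7.
The remaining cell in column 2 is (1,2) = 82 − 72 = 10.
From column 3, 82 − (13 + 16 + 31) gives (1,3) = 22.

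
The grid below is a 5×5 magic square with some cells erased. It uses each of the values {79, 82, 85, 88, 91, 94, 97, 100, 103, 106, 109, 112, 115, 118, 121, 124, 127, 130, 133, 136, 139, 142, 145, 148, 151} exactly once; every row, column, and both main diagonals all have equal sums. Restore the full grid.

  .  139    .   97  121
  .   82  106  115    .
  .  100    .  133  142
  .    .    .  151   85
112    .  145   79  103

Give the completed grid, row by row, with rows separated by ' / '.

The 25 entries sum to 2875, so each line sums to 2875/5 = 575.
Using row 5: 112 + 145 + 79 + 103 + ? → (5,2) = 575 − 439 = 136.
Using column 2: 139 + 82 + 100 + 136 + ? → (4,2) = 575 − 457 = 118.
Using column 5: 121 + 142 + 85 + 103 + ? → (2,5) = 575 − 451 = 124.
Anti-diagonal needs 575; the known cells sum to 466, so (3,3) = 109.
From row 2, 575 − (82 + 106 + 115 + 124) gives (2,1) = 148.
Row 3: 100 + 109 + 133 + 142 + ? = 575, so (3,1) = 91.
From main diagonal, 575 − (82 + 109 + 151 + 103) gives (1,1) = 130.
Row 1 needs 575; the known cells sum to 487, so (1,3) = 88.
Column 1: 130 + 148 + 91 + 112 + ? = 575, so (4,1) = 94.
The remaining cell in column 3 is (4,3) = 575 − 448 = 127.

130 139 88 97 121 / 148 82 106 115 124 / 91 100 109 133 142 / 94 118 127 151 85 / 112 136 145 79 103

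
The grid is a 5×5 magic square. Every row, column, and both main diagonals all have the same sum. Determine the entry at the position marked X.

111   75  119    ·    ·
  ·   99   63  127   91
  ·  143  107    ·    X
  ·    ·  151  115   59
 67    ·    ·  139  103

Main diagonal is complete and sums to 535; that is the magic constant.
Row 2: 99 + 63 + 127 + 91 + ? = 535, so (2,1) = 155.
Column 3: 119 + 63 + 107 + 151 + ? = 535, so (5,3) = 95.
The remaining cell in row 5 is (5,2) = 535 − 404 = 131.
Column 2 must total 535; the given cells sum to 448, so (4,2) = 87.
Anti-diagonal must total 535; the given cells sum to 388, so (1,5) = 147.
Using row 1: 111 + 75 + 119 + 147 + ? → (1,4) = 535 − 452 = 83.
From row 4, 535 − (87 + 151 + 115 + 59) gives (4,1) = 123.
From column 1, 535 − (111 + 155 + 123 + 67) gives (3,1) = 79.
The remaining cell in column 4 is (3,4) = 535 − 464 = 71.
Using column 5: 147 + 91 + 59 + 103 + ? → (3,5) = 535 − 400 = 135.

135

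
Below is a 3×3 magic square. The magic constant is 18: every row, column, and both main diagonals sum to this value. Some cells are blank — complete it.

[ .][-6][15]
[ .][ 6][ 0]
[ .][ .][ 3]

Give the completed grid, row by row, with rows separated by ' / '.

Row 1 needs 18; the known cells sum to 9, so (1,1) = 9.
Using row 2: 6 + 0 + ? → (2,1) = 18 − 6 = 12.
The remaining cell in column 1 is (3,1) = 18 − 21 = -3.
Column 2: -6 + 6 + ? = 18, so (3,2) = 18.

9 -6 15 / 12 6 0 / -3 18 3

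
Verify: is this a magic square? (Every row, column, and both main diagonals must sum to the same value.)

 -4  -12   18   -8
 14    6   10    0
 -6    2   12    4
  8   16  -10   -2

Row 1: -4 + (-12) + 18 + (-8) = -6.
Row 2: 14 + 6 + 10 + 0 = 30.
Row 3: -6 + 2 + 12 + 4 = 12.
Row 4: 8 + 16 + (-10) + (-2) = 12.
Column 1: -4 + 14 + (-6) + 8 = 12.
Column 2: -12 + 6 + 2 + 16 = 12.
Column 3: 18 + 10 + 12 + (-10) = 30.
Column 4: -8 + 0 + 4 + (-2) = -6.
Main diagonal: -4 + 6 + 12 + (-2) = 12.
Anti-diagonal: -8 + 10 + 2 + 8 = 12.

No — column 4 sums to -6 but column 1 sums to 12.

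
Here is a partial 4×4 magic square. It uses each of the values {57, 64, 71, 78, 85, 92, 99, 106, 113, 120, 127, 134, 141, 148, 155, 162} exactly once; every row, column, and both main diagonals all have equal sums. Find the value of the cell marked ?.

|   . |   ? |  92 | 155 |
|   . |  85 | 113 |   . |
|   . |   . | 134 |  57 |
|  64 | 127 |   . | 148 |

120

The 16 entries sum to 1752, so each line sums to 1752/4 = 438.
Row 4 needs 438; the known cells sum to 339, so (4,3) = 99.
From column 4, 438 − (155 + 57 + 148) gives (2,4) = 78.
Main diagonal: 85 + 134 + 148 + ? = 438, so (1,1) = 71.
Anti-diagonal: 155 + 113 + 64 + ? = 438, so (3,2) = 106.
The remaining cell in row 1 is (1,2) = 438 − 318 = 120.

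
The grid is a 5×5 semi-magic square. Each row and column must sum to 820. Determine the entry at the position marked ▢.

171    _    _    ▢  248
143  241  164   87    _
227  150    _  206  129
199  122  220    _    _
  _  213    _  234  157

Using row 2: 143 + 241 + 164 + 87 + ? → (2,5) = 820 − 635 = 185.
From row 3, 820 − (227 + 150 + 206 + 129) gives (3,3) = 108.
Using column 1: 171 + 143 + 227 + 199 + ? → (5,1) = 820 − 740 = 80.
The remaining cell in column 2 is (1,2) = 820 − 726 = 94.
From column 5, 820 − (248 + 185 + 129 + 157) gives (4,5) = 101.
Row 4 needs 820; the known cells sum to 642, so (4,4) = 178.
From row 5, 820 − (80 + 213 + 234 + 157) gives (5,3) = 136.
Column 3: 164 + 108 + 220 + 136 + ? = 820, so (1,3) = 192.
Column 4 must total 820; the given cells sum to 705, so (1,4) = 115.

115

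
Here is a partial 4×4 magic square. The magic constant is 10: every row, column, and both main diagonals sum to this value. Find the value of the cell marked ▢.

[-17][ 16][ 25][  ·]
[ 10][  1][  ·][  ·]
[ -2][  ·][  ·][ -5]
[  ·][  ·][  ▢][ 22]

From row 1, 10 − (-17 + 16 + 25) gives (1,4) = -14.
From column 1, 10 − (-17 + 10 + (-2)) gives (4,1) = 19.
Using column 4: -14 + (-5) + 22 + ? → (2,4) = 10 − 3 = 7.
Main diagonal needs 10; the known cells sum to 6, so (3,3) = 4.
Using row 2: 10 + 1 + 7 + ? → (2,3) = 10 − 18 = -8.
Using row 3: -2 + 4 + (-5) + ? → (3,2) = 10 − (-3) = 13.
Column 2 must total 10; the given cells sum to 30, so (4,2) = -20.
Column 3: 25 + (-8) + 4 + ? = 10, so (4,3) = -11.

-11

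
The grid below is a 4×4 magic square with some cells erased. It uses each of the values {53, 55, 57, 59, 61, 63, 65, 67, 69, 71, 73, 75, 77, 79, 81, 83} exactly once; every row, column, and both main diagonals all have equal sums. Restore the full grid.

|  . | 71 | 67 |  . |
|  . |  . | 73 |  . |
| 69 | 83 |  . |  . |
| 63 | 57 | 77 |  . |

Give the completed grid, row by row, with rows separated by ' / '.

The 16 entries sum to 1088, so each line sums to 1088/4 = 272.
Using row 4: 63 + 57 + 77 + ? → (4,4) = 272 − 197 = 75.
From column 2, 272 − (71 + 83 + 57) gives (2,2) = 61.
From column 3, 272 − (67 + 73 + 77) gives (3,3) = 55.
Main diagonal: 61 + 55 + 75 + ? = 272, so (1,1) = 81.
From anti-diagonal, 272 − (73 + 83 + 63) gives (1,4) = 53.
Row 3 must total 272; the given cells sum to 207, so (3,4) = 65.
Column 1: 81 + 69 + 63 + ? = 272, so (2,1) = 59.
The remaining cell in column 4 is (2,4) = 272 − 193 = 79.

81 71 67 53 / 59 61 73 79 / 69 83 55 65 / 63 57 77 75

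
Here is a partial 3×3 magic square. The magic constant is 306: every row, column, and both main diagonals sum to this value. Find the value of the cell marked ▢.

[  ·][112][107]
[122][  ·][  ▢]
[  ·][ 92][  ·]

From row 1, 306 − (112 + 107) gives (1,1) = 87.
Column 1 needs 306; the known cells sum to 209, so (3,1) = 97.
From column 2, 306 − (112 + 92) gives (2,2) = 102.
The remaining cell in main diagonal is (3,3) = 306 − 189 = 117.
Row 2 must total 306; the given cells sum to 224, so (2,3) = 82.

82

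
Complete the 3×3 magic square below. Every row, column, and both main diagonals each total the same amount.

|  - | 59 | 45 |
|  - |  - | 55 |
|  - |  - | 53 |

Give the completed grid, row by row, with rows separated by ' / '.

49 59 45 / 47 51 55 / 57 43 53

Column 3 is already complete: 45 + 55 + 53 = 153, so that is the magic constant.
Using row 1: 59 + 45 + ? → (1,1) = 153 − 104 = 49.
Main diagonal must total 153; the given cells sum to 102, so (2,2) = 51.
Using anti-diagonal: 45 + 51 + ? → (3,1) = 153 − 96 = 57.
Row 2: 51 + 55 + ? = 153, so (2,1) = 47.
From row 3, 153 − (57 + 53) gives (3,2) = 43.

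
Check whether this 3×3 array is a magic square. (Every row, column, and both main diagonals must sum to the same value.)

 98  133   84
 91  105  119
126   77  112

Yes

Row 1: 98 + 133 + 84 = 315.
Row 2: 91 + 105 + 119 = 315.
Row 3: 126 + 77 + 112 = 315.
Column 1: 98 + 91 + 126 = 315.
Column 2: 133 + 105 + 77 = 315.
Column 3: 84 + 119 + 112 = 315.
Main diagonal: 98 + 105 + 112 = 315.
Anti-diagonal: 84 + 105 + 126 = 315.
All lines sum to 315.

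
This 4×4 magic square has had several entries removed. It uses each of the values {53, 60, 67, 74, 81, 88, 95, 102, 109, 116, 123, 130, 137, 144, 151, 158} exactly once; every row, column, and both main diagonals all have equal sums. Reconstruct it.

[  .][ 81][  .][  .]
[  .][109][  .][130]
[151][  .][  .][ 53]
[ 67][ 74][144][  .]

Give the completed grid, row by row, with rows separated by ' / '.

116 81 123 102 / 88 109 95 130 / 151 158 60 53 / 67 74 144 137

The 16 entries sum to 1688, so each line sums to 1688/4 = 422.
Row 4: 67 + 74 + 144 + ? = 422, so (4,4) = 137.
Using column 2: 81 + 109 + 74 + ? → (3,2) = 422 − 264 = 158.
Column 4 must total 422; the given cells sum to 320, so (1,4) = 102.
Using anti-diagonal: 102 + 158 + 67 + ? → (2,3) = 422 − 327 = 95.
Using row 2: 109 + 95 + 130 + ? → (2,1) = 422 − 334 = 88.
From row 3, 422 − (151 + 158 + 53) gives (3,3) = 60.
Column 1 needs 422; the known cells sum to 306, so (1,1) = 116.
The remaining cell in column 3 is (1,3) = 422 − 299 = 123.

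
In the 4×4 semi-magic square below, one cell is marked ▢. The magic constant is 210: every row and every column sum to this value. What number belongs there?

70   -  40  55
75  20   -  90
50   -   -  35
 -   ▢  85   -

The remaining cell in row 1 is (1,2) = 210 − 165 = 45.
Row 2 needs 210; the known cells sum to 185, so (2,3) = 25.
Using column 1: 70 + 75 + 50 + ? → (4,1) = 210 − 195 = 15.
Column 3 needs 210; the known cells sum to 150, so (3,3) = 60.
From column 4, 210 − (55 + 90 + 35) gives (4,4) = 30.
Using row 3: 50 + 60 + 35 + ? → (3,2) = 210 − 145 = 65.
Row 4: 15 + 85 + 30 + ? = 210, so (4,2) = 80.

80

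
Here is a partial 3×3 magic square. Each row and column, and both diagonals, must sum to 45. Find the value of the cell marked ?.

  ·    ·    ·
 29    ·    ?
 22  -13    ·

1

From row 3, 45 − (22 + (-13)) gives (3,3) = 36.
From column 1, 45 − (29 + 22) gives (1,1) = -6.
Main diagonal needs 45; the known cells sum to 30, so (2,2) = 15.
Anti-diagonal needs 45; the known cells sum to 37, so (1,3) = 8.
Row 1: -6 + 8 + ? = 45, so (1,2) = 43.
Row 2 must total 45; the given cells sum to 44, so (2,3) = 1.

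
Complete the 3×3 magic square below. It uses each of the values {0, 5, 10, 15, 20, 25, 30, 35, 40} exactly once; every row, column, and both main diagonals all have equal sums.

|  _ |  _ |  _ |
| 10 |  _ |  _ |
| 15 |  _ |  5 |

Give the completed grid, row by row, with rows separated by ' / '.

35 0 25 / 10 20 30 / 15 40 5

The 9 entries sum to 180, so each line sums to 180/3 = 60.
Using row 3: 15 + 5 + ? → (3,2) = 60 − 20 = 40.
Column 1 needs 60; the known cells sum to 25, so (1,1) = 35.
Main diagonal must total 60; the given cells sum to 40, so (2,2) = 20.
From anti-diagonal, 60 − (20 + 15) gives (1,3) = 25.
Row 1: 35 + 25 + ? = 60, so (1,2) = 0.
Row 2: 10 + 20 + ? = 60, so (2,3) = 30.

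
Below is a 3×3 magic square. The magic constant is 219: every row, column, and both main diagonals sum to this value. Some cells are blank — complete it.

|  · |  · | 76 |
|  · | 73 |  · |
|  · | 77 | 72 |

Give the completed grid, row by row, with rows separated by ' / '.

Row 3: 77 + 72 + ? = 219, so (3,1) = 70.
Using column 2: 73 + 77 + ? → (1,2) = 219 − 150 = 69.
Using column 3: 76 + 72 + ? → (2,3) = 219 − 148 = 71.
Main diagonal must total 219; the given cells sum to 145, so (1,1) = 74.
From row 2, 219 − (73 + 71) gives (2,1) = 75.

74 69 76 / 75 73 71 / 70 77 72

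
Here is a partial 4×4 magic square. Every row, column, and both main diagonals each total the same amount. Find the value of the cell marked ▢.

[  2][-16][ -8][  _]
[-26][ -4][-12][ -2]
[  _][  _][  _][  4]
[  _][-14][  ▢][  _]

-6

Row 2 is complete and sums to -44; that is the magic constant.
Row 1: 2 + (-16) + (-8) + ? = -44, so (1,4) = -22.
From column 2, -44 − (-16 + (-4) + (-14)) gives (3,2) = -10.
The remaining cell in column 4 is (4,4) = -44 − (-20) = -24.
The remaining cell in main diagonal is (3,3) = -44 − (-26) = -18.
The remaining cell in anti-diagonal is (4,1) = -44 − (-44) = 0.
Row 3 needs -44; the known cells sum to -24, so (3,1) = -20.
Row 4: 0 + (-14) + (-24) + ? = -44, so (4,3) = -6.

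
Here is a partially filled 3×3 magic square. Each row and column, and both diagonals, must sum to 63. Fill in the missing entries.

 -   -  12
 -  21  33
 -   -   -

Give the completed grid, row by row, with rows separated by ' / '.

24 27 12 / 9 21 33 / 30 15 18

Row 2 needs 63; the known cells sum to 54, so (2,1) = 9.
Column 3: 12 + 33 + ? = 63, so (3,3) = 18.
Using main diagonal: 21 + 18 + ? → (1,1) = 63 − 39 = 24.
Anti-diagonal needs 63; the known cells sum to 33, so (3,1) = 30.
Row 1 needs 63; the known cells sum to 36, so (1,2) = 27.
From row 3, 63 − (30 + 18) gives (3,2) = 15.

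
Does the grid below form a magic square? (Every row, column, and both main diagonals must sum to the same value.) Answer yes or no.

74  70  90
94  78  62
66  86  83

No — main diagonal sums to 235 but column 1 sums to 234.

Row 1: 74 + 70 + 90 = 234.
Row 2: 94 + 78 + 62 = 234.
Row 3: 66 + 86 + 83 = 235.
Column 1: 74 + 94 + 66 = 234.
Column 2: 70 + 78 + 86 = 234.
Column 3: 90 + 62 + 83 = 235.
Main diagonal: 74 + 78 + 83 = 235.
Anti-diagonal: 90 + 78 + 66 = 234.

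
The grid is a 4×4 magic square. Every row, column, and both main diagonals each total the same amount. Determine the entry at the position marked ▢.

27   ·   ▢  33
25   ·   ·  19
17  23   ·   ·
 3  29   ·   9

Column 1 is complete and sums to 72; that is the magic constant.
Row 4: 3 + 29 + 9 + ? = 72, so (4,3) = 31.
Column 4 needs 72; the known cells sum to 61, so (3,4) = 11.
The remaining cell in anti-diagonal is (2,3) = 72 − 59 = 13.
The remaining cell in row 2 is (2,2) = 72 − 57 = 15.
Row 3: 17 + 23 + 11 + ? = 72, so (3,3) = 21.
Using column 2: 15 + 23 + 29 + ? → (1,2) = 72 − 67 = 5.
The remaining cell in column 3 is (1,3) = 72 − 65 = 7.

7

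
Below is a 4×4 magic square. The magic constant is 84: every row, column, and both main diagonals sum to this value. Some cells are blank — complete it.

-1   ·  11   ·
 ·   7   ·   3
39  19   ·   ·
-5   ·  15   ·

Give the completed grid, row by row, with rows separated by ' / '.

From column 1, 84 − (-1 + 39 + (-5)) gives (2,1) = 51.
Row 2 must total 84; the given cells sum to 61, so (2,3) = 23.
Column 3 must total 84; the given cells sum to 49, so (3,3) = 35.
Main diagonal: -1 + 7 + 35 + ? = 84, so (4,4) = 43.
Anti-diagonal must total 84; the given cells sum to 37, so (1,4) = 47.
Using row 1: -1 + 11 + 47 + ? → (1,2) = 84 − 57 = 27.
From row 3, 84 − (39 + 19 + 35) gives (3,4) = -9.
From row 4, 84 − (-5 + 15 + 43) gives (4,2) = 31.

-1 27 11 47 / 51 7 23 3 / 39 19 35 -9 / -5 31 15 43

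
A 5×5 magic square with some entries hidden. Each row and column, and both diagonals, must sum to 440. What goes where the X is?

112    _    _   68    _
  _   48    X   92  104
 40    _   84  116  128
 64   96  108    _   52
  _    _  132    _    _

60

From row 3, 440 − (40 + 84 + 116 + 128) gives (3,2) = 72.
Row 4 must total 440; the given cells sum to 320, so (4,4) = 120.
Column 4 needs 440; the known cells sum to 396, so (5,4) = 44.
Main diagonal needs 440; the known cells sum to 364, so (5,5) = 76.
The remaining cell in column 5 is (1,5) = 440 − 360 = 80.
Using anti-diagonal: 80 + 92 + 84 + 96 + ? → (5,1) = 440 − 352 = 88.
Row 5 needs 440; the known cells sum to 340, so (5,2) = 100.
The remaining cell in column 1 is (2,1) = 440 − 304 = 136.
The remaining cell in column 2 is (1,2) = 440 − 316 = 124.
The remaining cell in row 1 is (1,3) = 440 − 384 = 56.
Row 2 must total 440; the given cells sum to 380, so (2,3) = 60.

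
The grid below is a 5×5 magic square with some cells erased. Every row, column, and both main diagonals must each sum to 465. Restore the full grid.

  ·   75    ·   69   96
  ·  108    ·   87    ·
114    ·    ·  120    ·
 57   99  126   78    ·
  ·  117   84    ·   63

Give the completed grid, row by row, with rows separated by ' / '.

123 75 102 69 96 / 81 108 60 87 129 / 114 66 93 120 72 / 57 99 126 78 105 / 90 117 84 111 63

Row 4 needs 465; the known cells sum to 360, so (4,5) = 105.
From column 2, 465 − (75 + 108 + 99 + 117) gives (3,2) = 66.
Column 4 must total 465; the given cells sum to 354, so (5,4) = 111.
Row 5 must total 465; the given cells sum to 375, so (5,1) = 90.
From anti-diagonal, 465 − (96 + 87 + 99 + 90) gives (3,3) = 93.
Row 3 needs 465; the known cells sum to 393, so (3,5) = 72.
Column 5 needs 465; the known cells sum to 336, so (2,5) = 129.
Main diagonal must total 465; the given cells sum to 342, so (1,1) = 123.
From row 1, 465 − (123 + 75 + 69 + 96) gives (1,3) = 102.
From column 1, 465 − (123 + 114 + 57 + 90) gives (2,1) = 81.
Column 3 must total 465; the given cells sum to 405, so (2,3) = 60.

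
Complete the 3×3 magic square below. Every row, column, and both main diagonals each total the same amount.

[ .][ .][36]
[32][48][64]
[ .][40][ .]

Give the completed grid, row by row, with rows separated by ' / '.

52 56 36 / 32 48 64 / 60 40 44

Row 2 is already complete: 32 + 48 + 64 = 144, so that is the magic constant.
Column 2: 48 + 40 + ? = 144, so (1,2) = 56.
Using column 3: 36 + 64 + ? → (3,3) = 144 − 100 = 44.
The remaining cell in main diagonal is (1,1) = 144 − 92 = 52.
Using anti-diagonal: 36 + 48 + ? → (3,1) = 144 − 84 = 60.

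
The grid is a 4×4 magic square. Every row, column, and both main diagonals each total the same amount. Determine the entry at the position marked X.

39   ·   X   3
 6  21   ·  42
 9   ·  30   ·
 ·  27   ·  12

Main diagonal is complete and sums to 102; that is the magic constant.
Row 2 needs 102; the known cells sum to 69, so (2,3) = 33.
The remaining cell in column 1 is (4,1) = 102 − 54 = 48.
The remaining cell in column 4 is (3,4) = 102 − 57 = 45.
Using anti-diagonal: 3 + 33 + 48 + ? → (3,2) = 102 − 84 = 18.
Row 4: 48 + 27 + 12 + ? = 102, so (4,3) = 15.
Using column 2: 21 + 18 + 27 + ? → (1,2) = 102 − 66 = 36.
Column 3: 33 + 30 + 15 + ? = 102, so (1,3) = 24.

24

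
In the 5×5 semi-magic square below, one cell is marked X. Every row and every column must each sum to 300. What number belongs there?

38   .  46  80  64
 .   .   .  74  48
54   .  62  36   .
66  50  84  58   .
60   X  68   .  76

44

Row 1: 38 + 46 + 80 + 64 + ? = 300, so (1,2) = 72.
Using row 4: 66 + 50 + 84 + 58 + ? → (4,5) = 300 − 258 = 42.
Column 1 must total 300; the given cells sum to 218, so (2,1) = 82.
Using column 3: 46 + 62 + 84 + 68 + ? → (2,3) = 300 − 260 = 40.
From column 4, 300 − (80 + 74 + 36 + 58) gives (5,4) = 52.
Using column 5: 64 + 48 + 42 + 76 + ? → (3,5) = 300 − 230 = 70.
From row 2, 300 − (82 + 40 + 74 + 48) gives (2,2) = 56.
From row 3, 300 − (54 + 62 + 36 + 70) gives (3,2) = 78.
Using row 5: 60 + 68 + 52 + 76 + ? → (5,2) = 300 − 256 = 44.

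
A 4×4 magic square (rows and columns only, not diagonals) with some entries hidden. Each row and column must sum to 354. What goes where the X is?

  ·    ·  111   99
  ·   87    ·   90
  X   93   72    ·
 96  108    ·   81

Using row 4: 96 + 108 + 81 + ? → (4,3) = 354 − 285 = 69.
Column 2: 87 + 93 + 108 + ? = 354, so (1,2) = 66.
Column 3 needs 354; the known cells sum to 252, so (2,3) = 102.
Using column 4: 99 + 90 + 81 + ? → (3,4) = 354 − 270 = 84.
The remaining cell in row 1 is (1,1) = 354 − 276 = 78.
From row 2, 354 − (87 + 102 + 90) gives (2,1) = 75.
Row 3 must total 354; the given cells sum to 249, so (3,1) = 105.

105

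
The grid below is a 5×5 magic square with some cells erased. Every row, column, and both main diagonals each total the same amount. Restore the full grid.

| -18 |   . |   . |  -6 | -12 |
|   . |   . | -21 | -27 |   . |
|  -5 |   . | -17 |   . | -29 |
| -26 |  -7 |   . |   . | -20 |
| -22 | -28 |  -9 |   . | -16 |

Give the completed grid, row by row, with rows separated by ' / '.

-18 -24 -25 -6 -12 / -14 -15 -21 -27 -8 / -5 -11 -17 -23 -29 / -26 -7 -13 -19 -20 / -22 -28 -9 -10 -16

Anti-diagonal is already complete: -12 + -27 + -17 + -7 + -22 = -85, so that is the magic constant.
Row 5 needs -85; the known cells sum to -75, so (5,4) = -10.
Column 1 must total -85; the given cells sum to -71, so (2,1) = -14.
Column 5: -12 + (-29) + (-20) + (-16) + ? = -85, so (2,5) = -8.
From row 2, -85 − (-14 + (-21) + (-27) + (-8)) gives (2,2) = -15.
Main diagonal: -18 + (-15) + (-17) + (-16) + ? = -85, so (4,4) = -19.
The remaining cell in row 4 is (4,3) = -85 − (-72) = -13.
From column 3, -85 − (-21 + (-17) + (-13) + (-9)) gives (1,3) = -25.
Column 4 must total -85; the given cells sum to -62, so (3,4) = -23.
Row 1 must total -85; the given cells sum to -61, so (1,2) = -24.
The remaining cell in row 3 is (3,2) = -85 − (-74) = -11.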